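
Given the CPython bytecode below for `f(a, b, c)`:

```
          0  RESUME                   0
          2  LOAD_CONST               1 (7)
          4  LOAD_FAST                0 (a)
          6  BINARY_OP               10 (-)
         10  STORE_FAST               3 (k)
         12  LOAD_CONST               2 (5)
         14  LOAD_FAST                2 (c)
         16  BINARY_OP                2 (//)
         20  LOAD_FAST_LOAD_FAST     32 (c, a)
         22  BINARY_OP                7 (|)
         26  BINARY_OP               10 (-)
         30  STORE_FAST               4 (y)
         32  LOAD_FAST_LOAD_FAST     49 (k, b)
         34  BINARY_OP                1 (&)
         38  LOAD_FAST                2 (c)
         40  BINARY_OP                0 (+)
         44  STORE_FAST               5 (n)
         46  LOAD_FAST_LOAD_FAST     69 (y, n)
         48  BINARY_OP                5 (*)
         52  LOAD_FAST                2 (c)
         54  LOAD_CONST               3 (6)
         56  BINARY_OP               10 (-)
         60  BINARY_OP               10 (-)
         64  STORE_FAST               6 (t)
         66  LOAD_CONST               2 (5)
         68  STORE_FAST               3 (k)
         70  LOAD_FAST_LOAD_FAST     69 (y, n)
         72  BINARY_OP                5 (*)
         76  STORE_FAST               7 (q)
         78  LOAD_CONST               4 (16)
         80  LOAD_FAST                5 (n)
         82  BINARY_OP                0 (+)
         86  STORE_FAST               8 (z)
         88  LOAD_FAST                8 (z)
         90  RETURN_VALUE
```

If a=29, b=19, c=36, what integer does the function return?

54

LOAD_CONST → push 7. Stack: [7]
LOAD_FAST a → push 29. Stack: [7, 29]
BINARY_OP - → 7 - 29 = -22. Stack: [-22]
STORE_FAST k → k=-22. Stack: []
LOAD_CONST → push 5. Stack: [5]
LOAD_FAST c → push 36. Stack: [5, 36]
BINARY_OP // → 5 // 36 = 0. Stack: [0]
LOAD_FAST_LOAD_FAST c,a → push 36,29. Stack: [0, 36, 29]
BINARY_OP | → 36 | 29 = 61. Stack: [0, 61]
BINARY_OP - → 0 - 61 = -61. Stack: [-61]
STORE_FAST y → y=-61. Stack: []
LOAD_FAST_LOAD_FAST k,b → push -22,19. Stack: [-22, 19]
BINARY_OP & → -22 & 19 = 2. Stack: [2]
LOAD_FAST c → push 36. Stack: [2, 36]
BINARY_OP + → 2 + 36 = 38. Stack: [38]
STORE_FAST n → n=38. Stack: []
LOAD_FAST_LOAD_FAST y,n → push -61,38. Stack: [-61, 38]
BINARY_OP * → -61 * 38 = -2318. Stack: [-2318]
LOAD_FAST c → push 36. Stack: [-2318, 36]
LOAD_CONST → push 6. Stack: [-2318, 36, 6]
BINARY_OP - → 36 - 6 = 30. Stack: [-2318, 30]
BINARY_OP - → -2318 - 30 = -2348. Stack: [-2348]
STORE_FAST t → t=-2348. Stack: []
LOAD_CONST → push 5. Stack: [5]
STORE_FAST k → k=5. Stack: []
LOAD_FAST_LOAD_FAST y,n → push -61,38. Stack: [-61, 38]
BINARY_OP * → -61 * 38 = -2318. Stack: [-2318]
STORE_FAST q → q=-2318. Stack: []
LOAD_CONST → push 16. Stack: [16]
LOAD_FAST n → push 38. Stack: [16, 38]
BINARY_OP + → 16 + 38 = 54. Stack: [54]
STORE_FAST z → z=54. Stack: []
LOAD_FAST z → push 54. Stack: [54]
RETURN_VALUE → return 54.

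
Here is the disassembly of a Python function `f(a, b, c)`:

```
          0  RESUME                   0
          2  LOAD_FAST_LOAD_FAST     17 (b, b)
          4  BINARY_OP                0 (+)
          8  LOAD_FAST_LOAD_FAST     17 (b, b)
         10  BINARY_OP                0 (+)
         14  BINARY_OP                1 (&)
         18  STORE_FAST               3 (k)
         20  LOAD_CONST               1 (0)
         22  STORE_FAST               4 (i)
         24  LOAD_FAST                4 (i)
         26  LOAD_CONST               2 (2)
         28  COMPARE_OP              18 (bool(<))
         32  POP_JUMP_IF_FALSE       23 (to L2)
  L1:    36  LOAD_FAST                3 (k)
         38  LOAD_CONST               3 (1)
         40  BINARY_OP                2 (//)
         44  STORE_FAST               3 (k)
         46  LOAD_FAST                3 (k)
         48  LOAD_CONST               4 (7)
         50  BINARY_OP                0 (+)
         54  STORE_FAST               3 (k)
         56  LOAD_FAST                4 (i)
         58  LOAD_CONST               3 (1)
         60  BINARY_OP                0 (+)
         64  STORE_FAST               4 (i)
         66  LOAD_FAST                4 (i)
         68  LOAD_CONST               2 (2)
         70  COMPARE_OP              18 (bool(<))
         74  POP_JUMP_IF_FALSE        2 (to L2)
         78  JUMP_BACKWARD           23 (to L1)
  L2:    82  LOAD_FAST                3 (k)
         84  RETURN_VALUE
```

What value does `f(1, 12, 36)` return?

LOAD_FAST_LOAD_FAST b,b → push 12,12. Stack: [12, 12]
BINARY_OP + → 12 + 12 = 24. Stack: [24]
LOAD_FAST_LOAD_FAST b,b → push 12,12. Stack: [24, 12, 12]
BINARY_OP + → 12 + 12 = 24. Stack: [24, 24]
BINARY_OP & → 24 & 24 = 24. Stack: [24]
STORE_FAST k → k=24. Stack: []
LOAD_CONST → push 0. Stack: [0]
STORE_FAST i → i=0. Stack: []
LOAD_FAST i → push 0. Stack: [0]
LOAD_CONST → push 2. Stack: [0, 2]
COMPARE_OP bool(<) → 0 vs 2 = True. Stack: [True]
POP_JUMP_IF_FALSE → pop True; no jump. Stack: []
LOAD_FAST k → push 24. Stack: [24]
LOAD_CONST → push 1. Stack: [24, 1]
BINARY_OP // → 24 // 1 = 24. Stack: [24]
STORE_FAST k → k=24. Stack: []
LOAD_FAST k → push 24. Stack: [24]
LOAD_CONST → push 7. Stack: [24, 7]
BINARY_OP + → 24 + 7 = 31. Stack: [31]
STORE_FAST k → k=31. Stack: []
LOAD_FAST i → push 0. Stack: [0]
LOAD_CONST → push 1. Stack: [0, 1]
BINARY_OP + → 0 + 1 = 1. Stack: [1]
STORE_FAST i → i=1. Stack: []
LOAD_FAST i → push 1. Stack: [1]
LOAD_CONST → push 2. Stack: [1, 2]
COMPARE_OP bool(<) → 1 vs 2 = True. Stack: [True]
POP_JUMP_IF_FALSE → pop True; no jump. Stack: []
LOAD_FAST k → push 31. Stack: [31]
LOAD_CONST → push 1. Stack: [31, 1]
BINARY_OP // → 31 // 1 = 31. Stack: [31]
STORE_FAST k → k=31. Stack: []
LOAD_FAST k → push 31. Stack: [31]
LOAD_CONST → push 7. Stack: [31, 7]
BINARY_OP + → 31 + 7 = 38. Stack: [38]
STORE_FAST k → k=38. Stack: []
LOAD_FAST i → push 1. Stack: [1]
LOAD_CONST → push 1. Stack: [1, 1]
BINARY_OP + → 1 + 1 = 2. Stack: [2]
STORE_FAST i → i=2. Stack: []
LOAD_FAST i → push 2. Stack: [2]
LOAD_CONST → push 2. Stack: [2, 2]
COMPARE_OP bool(<) → 2 vs 2 = False. Stack: [False]
POP_JUMP_IF_FALSE → pop False; jump. Stack: []
LOAD_FAST k → push 38. Stack: [38]
RETURN_VALUE → return 38.

38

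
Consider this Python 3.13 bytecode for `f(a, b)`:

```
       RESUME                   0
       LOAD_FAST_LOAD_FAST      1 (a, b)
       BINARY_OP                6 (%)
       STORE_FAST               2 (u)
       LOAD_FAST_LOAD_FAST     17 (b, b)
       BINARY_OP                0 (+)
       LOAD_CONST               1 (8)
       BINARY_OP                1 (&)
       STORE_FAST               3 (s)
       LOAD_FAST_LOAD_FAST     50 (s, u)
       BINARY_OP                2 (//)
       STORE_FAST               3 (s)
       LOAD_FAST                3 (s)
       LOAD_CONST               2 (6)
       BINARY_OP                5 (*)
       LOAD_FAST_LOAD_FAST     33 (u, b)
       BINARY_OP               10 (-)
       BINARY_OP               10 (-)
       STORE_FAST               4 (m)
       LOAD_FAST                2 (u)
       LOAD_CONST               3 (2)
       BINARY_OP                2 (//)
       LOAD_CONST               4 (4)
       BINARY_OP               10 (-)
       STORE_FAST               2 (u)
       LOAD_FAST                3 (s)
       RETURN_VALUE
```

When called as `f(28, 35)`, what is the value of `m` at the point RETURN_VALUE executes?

7

LOAD_FAST_LOAD_FAST a,b → push 28,35. Stack: [28, 35]
BINARY_OP % → 28 % 35 = 28. Stack: [28]
STORE_FAST u → u=28. Stack: []
LOAD_FAST_LOAD_FAST b,b → push 35,35. Stack: [35, 35]
BINARY_OP + → 35 + 35 = 70. Stack: [70]
LOAD_CONST → push 8. Stack: [70, 8]
BINARY_OP & → 70 & 8 = 0. Stack: [0]
STORE_FAST s → s=0. Stack: []
LOAD_FAST_LOAD_FAST s,u → push 0,28. Stack: [0, 28]
BINARY_OP // → 0 // 28 = 0. Stack: [0]
STORE_FAST s → s=0. Stack: []
LOAD_FAST s → push 0. Stack: [0]
LOAD_CONST → push 6. Stack: [0, 6]
BINARY_OP * → 0 * 6 = 0. Stack: [0]
LOAD_FAST_LOAD_FAST u,b → push 28,35. Stack: [0, 28, 35]
BINARY_OP - → 28 - 35 = -7. Stack: [0, -7]
BINARY_OP - → 0 - -7 = 7. Stack: [7]
STORE_FAST m → m=7. Stack: []
LOAD_FAST u → push 28. Stack: [28]
LOAD_CONST → push 2. Stack: [28, 2]
BINARY_OP // → 28 // 2 = 14. Stack: [14]
LOAD_CONST → push 4. Stack: [14, 4]
BINARY_OP - → 14 - 4 = 10. Stack: [10]
STORE_FAST u → u=10. Stack: []
LOAD_FAST s → push 0. Stack: [0]
RETURN_VALUE → return 0.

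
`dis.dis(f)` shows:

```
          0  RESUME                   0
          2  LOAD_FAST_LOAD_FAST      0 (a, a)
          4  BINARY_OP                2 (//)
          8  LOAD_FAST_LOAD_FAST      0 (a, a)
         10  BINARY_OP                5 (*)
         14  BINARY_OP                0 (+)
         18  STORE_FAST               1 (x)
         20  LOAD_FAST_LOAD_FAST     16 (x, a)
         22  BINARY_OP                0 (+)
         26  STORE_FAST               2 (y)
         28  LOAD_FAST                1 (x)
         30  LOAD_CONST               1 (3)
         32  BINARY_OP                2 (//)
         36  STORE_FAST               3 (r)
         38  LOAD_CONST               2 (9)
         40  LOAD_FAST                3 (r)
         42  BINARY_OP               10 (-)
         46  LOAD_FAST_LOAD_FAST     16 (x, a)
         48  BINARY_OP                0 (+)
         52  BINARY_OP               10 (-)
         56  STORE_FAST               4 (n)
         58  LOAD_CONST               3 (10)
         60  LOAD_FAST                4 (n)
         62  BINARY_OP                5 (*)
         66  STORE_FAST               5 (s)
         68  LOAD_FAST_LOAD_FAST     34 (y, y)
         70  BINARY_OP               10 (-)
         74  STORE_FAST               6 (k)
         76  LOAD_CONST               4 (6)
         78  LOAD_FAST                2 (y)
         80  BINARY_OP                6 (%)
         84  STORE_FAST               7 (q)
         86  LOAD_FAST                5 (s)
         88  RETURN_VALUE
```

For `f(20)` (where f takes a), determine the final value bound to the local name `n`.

-545

LOAD_FAST_LOAD_FAST a,a → push 20,20. Stack: [20, 20]
BINARY_OP // → 20 // 20 = 1. Stack: [1]
LOAD_FAST_LOAD_FAST a,a → push 20,20. Stack: [1, 20, 20]
BINARY_OP * → 20 * 20 = 400. Stack: [1, 400]
BINARY_OP + → 1 + 400 = 401. Stack: [401]
STORE_FAST x → x=401. Stack: []
LOAD_FAST_LOAD_FAST x,a → push 401,20. Stack: [401, 20]
BINARY_OP + → 401 + 20 = 421. Stack: [421]
STORE_FAST y → y=421. Stack: []
LOAD_FAST x → push 401. Stack: [401]
LOAD_CONST → push 3. Stack: [401, 3]
BINARY_OP // → 401 // 3 = 133. Stack: [133]
STORE_FAST r → r=133. Stack: []
LOAD_CONST → push 9. Stack: [9]
LOAD_FAST r → push 133. Stack: [9, 133]
BINARY_OP - → 9 - 133 = -124. Stack: [-124]
LOAD_FAST_LOAD_FAST x,a → push 401,20. Stack: [-124, 401, 20]
BINARY_OP + → 401 + 20 = 421. Stack: [-124, 421]
BINARY_OP - → -124 - 421 = -545. Stack: [-545]
STORE_FAST n → n=-545. Stack: []
LOAD_CONST → push 10. Stack: [10]
LOAD_FAST n → push -545. Stack: [10, -545]
BINARY_OP * → 10 * -545 = -5450. Stack: [-5450]
STORE_FAST s → s=-5450. Stack: []
LOAD_FAST_LOAD_FAST y,y → push 421,421. Stack: [421, 421]
BINARY_OP - → 421 - 421 = 0. Stack: [0]
STORE_FAST k → k=0. Stack: []
LOAD_CONST → push 6. Stack: [6]
LOAD_FAST y → push 421. Stack: [6, 421]
BINARY_OP % → 6 % 421 = 6. Stack: [6]
STORE_FAST q → q=6. Stack: []
LOAD_FAST s → push -5450. Stack: [-5450]
RETURN_VALUE → return -5450.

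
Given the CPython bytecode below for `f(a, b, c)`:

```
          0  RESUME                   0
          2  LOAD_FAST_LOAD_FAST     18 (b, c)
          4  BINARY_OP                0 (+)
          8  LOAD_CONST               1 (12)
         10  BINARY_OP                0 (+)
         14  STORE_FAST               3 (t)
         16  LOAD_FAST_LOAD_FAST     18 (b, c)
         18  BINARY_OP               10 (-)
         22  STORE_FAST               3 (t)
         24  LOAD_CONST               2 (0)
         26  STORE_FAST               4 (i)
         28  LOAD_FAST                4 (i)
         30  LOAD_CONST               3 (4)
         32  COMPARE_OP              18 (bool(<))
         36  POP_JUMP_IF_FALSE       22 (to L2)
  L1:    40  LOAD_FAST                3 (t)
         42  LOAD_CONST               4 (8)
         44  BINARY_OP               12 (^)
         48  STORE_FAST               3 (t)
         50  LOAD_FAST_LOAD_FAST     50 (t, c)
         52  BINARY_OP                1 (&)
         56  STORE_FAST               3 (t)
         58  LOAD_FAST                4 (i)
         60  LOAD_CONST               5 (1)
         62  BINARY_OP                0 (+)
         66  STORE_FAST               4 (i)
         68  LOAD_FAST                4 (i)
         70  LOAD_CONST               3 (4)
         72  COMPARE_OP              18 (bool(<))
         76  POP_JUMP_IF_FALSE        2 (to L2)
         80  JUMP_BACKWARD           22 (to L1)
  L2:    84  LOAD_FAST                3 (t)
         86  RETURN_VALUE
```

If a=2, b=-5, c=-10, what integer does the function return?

4

LOAD_FAST_LOAD_FAST b,c → push -5,-10
BINARY_OP + → -5 + -10 = -15
LOAD_CONST → push 12
BINARY_OP + → -15 + 12 = -3
STORE_FAST t → t=-3
LOAD_FAST_LOAD_FAST b,c → push -5,-10
BINARY_OP - → -5 - -10 = 5
STORE_FAST t → t=5
LOAD_CONST → push 0
STORE_FAST i → i=0
LOAD_FAST i → push 0
LOAD_CONST → push 4
COMPARE_OP bool(<) → 0 vs 4 = True
POP_JUMP_IF_FALSE → pop True; no jump
LOAD_FAST t → push 5
LOAD_CONST → push 8
BINARY_OP ^ → 5 ^ 8 = 13
STORE_FAST t → t=13
LOAD_FAST_LOAD_FAST t,c → push 13,-10
BINARY_OP & → 13 & -10 = 4
STORE_FAST t → t=4
LOAD_FAST i → push 0
LOAD_CONST → push 1
BINARY_OP + → 0 + 1 = 1
STORE_FAST i → i=1
LOAD_FAST i → push 1
LOAD_CONST → push 4
COMPARE_OP bool(<) → 1 vs 4 = True
POP_JUMP_IF_FALSE → pop True; no jump
LOAD_FAST t → push 4
LOAD_CONST → push 8
BINARY_OP ^ → 4 ^ 8 = 12
STORE_FAST t → t=12
LOAD_FAST_LOAD_FAST t,c → push 12,-10
BINARY_OP & → 12 & -10 = 4
STORE_FAST t → t=4
LOAD_FAST i → push 1
LOAD_CONST → push 1
BINARY_OP + → 1 + 1 = 2
STORE_FAST i → i=2
LOAD_FAST i → push 2
LOAD_CONST → push 4
COMPARE_OP bool(<) → 2 vs 4 = True
POP_JUMP_IF_FALSE → pop True; no jump
LOAD_FAST t → push 4
LOAD_CONST → push 8
BINARY_OP ^ → 4 ^ 8 = 12
STORE_FAST t → t=12
LOAD_FAST_LOAD_FAST t,c → push 12,-10
BINARY_OP & → 12 & -10 = 4
STORE_FAST t → t=4
LOAD_FAST i → push 2
LOAD_CONST → push 1
BINARY_OP + → 2 + 1 = 3
STORE_FAST i → i=3
LOAD_FAST i → push 3
LOAD_CONST → push 4
COMPARE_OP bool(<) → 3 vs 4 = True
POP_JUMP_IF_FALSE → pop True; no jump
LOAD_FAST t → push 4
LOAD_CONST → push 8
BINARY_OP ^ → 4 ^ 8 = 12
STORE_FAST t → t=12
LOAD_FAST_LOAD_FAST t,c → push 12,-10
BINARY_OP & → 12 & -10 = 4
STORE_FAST t → t=4
LOAD_FAST i → push 3
LOAD_CONST → push 1
BINARY_OP + → 3 + 1 = 4
STORE_FAST i → i=4
LOAD_FAST i → push 4
LOAD_CONST → push 4
COMPARE_OP bool(<) → 4 vs 4 = False
POP_JUMP_IF_FALSE → pop False; jump
LOAD_FAST t → push 4
RETURN_VALUE → return 4.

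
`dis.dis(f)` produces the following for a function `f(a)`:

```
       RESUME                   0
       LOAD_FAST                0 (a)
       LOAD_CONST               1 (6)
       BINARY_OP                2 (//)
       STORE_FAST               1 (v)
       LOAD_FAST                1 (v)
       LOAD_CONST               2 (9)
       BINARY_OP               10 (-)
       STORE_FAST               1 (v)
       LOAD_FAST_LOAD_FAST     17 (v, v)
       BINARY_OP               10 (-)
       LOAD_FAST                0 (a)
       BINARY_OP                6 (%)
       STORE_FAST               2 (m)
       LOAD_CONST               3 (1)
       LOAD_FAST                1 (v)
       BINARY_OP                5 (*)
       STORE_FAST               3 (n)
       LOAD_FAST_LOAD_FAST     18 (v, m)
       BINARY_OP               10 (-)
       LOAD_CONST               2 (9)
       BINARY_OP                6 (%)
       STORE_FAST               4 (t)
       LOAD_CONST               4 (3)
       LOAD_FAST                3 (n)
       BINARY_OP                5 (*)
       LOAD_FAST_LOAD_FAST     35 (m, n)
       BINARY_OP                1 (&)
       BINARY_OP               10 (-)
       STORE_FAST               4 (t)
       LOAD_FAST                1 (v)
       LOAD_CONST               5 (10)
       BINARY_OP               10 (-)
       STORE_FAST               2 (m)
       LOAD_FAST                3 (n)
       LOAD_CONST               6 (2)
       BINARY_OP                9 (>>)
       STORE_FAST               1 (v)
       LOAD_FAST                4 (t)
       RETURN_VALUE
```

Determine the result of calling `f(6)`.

-24

LOAD_FAST a → push 6. Stack: [6]
LOAD_CONST → push 6. Stack: [6, 6]
BINARY_OP // → 6 // 6 = 1. Stack: [1]
STORE_FAST v → v=1. Stack: []
LOAD_FAST v → push 1. Stack: [1]
LOAD_CONST → push 9. Stack: [1, 9]
BINARY_OP - → 1 - 9 = -8. Stack: [-8]
STORE_FAST v → v=-8. Stack: []
LOAD_FAST_LOAD_FAST v,v → push -8,-8. Stack: [-8, -8]
BINARY_OP - → -8 - -8 = 0. Stack: [0]
LOAD_FAST a → push 6. Stack: [0, 6]
BINARY_OP % → 0 % 6 = 0. Stack: [0]
STORE_FAST m → m=0. Stack: []
LOAD_CONST → push 1. Stack: [1]
LOAD_FAST v → push -8. Stack: [1, -8]
BINARY_OP * → 1 * -8 = -8. Stack: [-8]
STORE_FAST n → n=-8. Stack: []
LOAD_FAST_LOAD_FAST v,m → push -8,0. Stack: [-8, 0]
BINARY_OP - → -8 - 0 = -8. Stack: [-8]
LOAD_CONST → push 9. Stack: [-8, 9]
BINARY_OP % → -8 % 9 = 1. Stack: [1]
STORE_FAST t → t=1. Stack: []
LOAD_CONST → push 3. Stack: [3]
LOAD_FAST n → push -8. Stack: [3, -8]
BINARY_OP * → 3 * -8 = -24. Stack: [-24]
LOAD_FAST_LOAD_FAST m,n → push 0,-8. Stack: [-24, 0, -8]
BINARY_OP & → 0 & -8 = 0. Stack: [-24, 0]
BINARY_OP - → -24 - 0 = -24. Stack: [-24]
STORE_FAST t → t=-24. Stack: []
LOAD_FAST v → push -8. Stack: [-8]
LOAD_CONST → push 10. Stack: [-8, 10]
BINARY_OP - → -8 - 10 = -18. Stack: [-18]
STORE_FAST m → m=-18. Stack: []
LOAD_FAST n → push -8. Stack: [-8]
LOAD_CONST → push 2. Stack: [-8, 2]
BINARY_OP >> → -8 >> 2 = -2. Stack: [-2]
STORE_FAST v → v=-2. Stack: []
LOAD_FAST t → push -24. Stack: [-24]
RETURN_VALUE → return -24.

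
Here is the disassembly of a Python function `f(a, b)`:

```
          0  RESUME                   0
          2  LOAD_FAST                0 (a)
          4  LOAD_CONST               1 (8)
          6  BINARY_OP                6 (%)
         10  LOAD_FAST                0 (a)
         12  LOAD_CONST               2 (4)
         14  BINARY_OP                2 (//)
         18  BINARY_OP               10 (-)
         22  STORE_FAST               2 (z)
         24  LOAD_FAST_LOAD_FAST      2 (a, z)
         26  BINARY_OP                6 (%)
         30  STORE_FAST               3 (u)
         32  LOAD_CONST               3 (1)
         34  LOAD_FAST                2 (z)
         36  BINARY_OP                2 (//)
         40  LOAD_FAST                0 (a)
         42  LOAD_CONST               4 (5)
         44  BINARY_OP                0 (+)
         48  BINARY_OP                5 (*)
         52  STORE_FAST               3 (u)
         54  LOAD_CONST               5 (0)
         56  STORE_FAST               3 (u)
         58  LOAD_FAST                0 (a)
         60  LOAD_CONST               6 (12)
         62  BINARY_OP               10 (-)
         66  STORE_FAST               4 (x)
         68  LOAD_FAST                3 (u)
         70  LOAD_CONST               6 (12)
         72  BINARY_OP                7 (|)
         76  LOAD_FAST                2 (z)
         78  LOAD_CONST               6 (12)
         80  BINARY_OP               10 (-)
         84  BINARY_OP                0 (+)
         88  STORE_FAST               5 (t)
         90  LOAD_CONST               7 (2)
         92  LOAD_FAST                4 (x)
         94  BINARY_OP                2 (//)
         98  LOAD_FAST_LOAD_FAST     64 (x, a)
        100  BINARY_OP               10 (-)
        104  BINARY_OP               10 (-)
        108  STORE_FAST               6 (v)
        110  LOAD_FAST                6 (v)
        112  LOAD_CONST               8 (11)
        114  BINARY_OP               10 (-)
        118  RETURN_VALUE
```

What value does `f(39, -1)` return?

LOAD_FAST a → push 39. Stack: [39]
LOAD_CONST → push 8. Stack: [39, 8]
BINARY_OP % → 39 % 8 = 7. Stack: [7]
LOAD_FAST a → push 39. Stack: [7, 39]
LOAD_CONST → push 4. Stack: [7, 39, 4]
BINARY_OP // → 39 // 4 = 9. Stack: [7, 9]
BINARY_OP - → 7 - 9 = -2. Stack: [-2]
STORE_FAST z → z=-2. Stack: []
LOAD_FAST_LOAD_FAST a,z → push 39,-2. Stack: [39, -2]
BINARY_OP % → 39 % -2 = -1. Stack: [-1]
STORE_FAST u → u=-1. Stack: []
LOAD_CONST → push 1. Stack: [1]
LOAD_FAST z → push -2. Stack: [1, -2]
BINARY_OP // → 1 // -2 = -1. Stack: [-1]
LOAD_FAST a → push 39. Stack: [-1, 39]
LOAD_CONST → push 5. Stack: [-1, 39, 5]
BINARY_OP + → 39 + 5 = 44. Stack: [-1, 44]
BINARY_OP * → -1 * 44 = -44. Stack: [-44]
STORE_FAST u → u=-44. Stack: []
LOAD_CONST → push 0. Stack: [0]
STORE_FAST u → u=0. Stack: []
LOAD_FAST a → push 39. Stack: [39]
LOAD_CONST → push 12. Stack: [39, 12]
BINARY_OP - → 39 - 12 = 27. Stack: [27]
STORE_FAST x → x=27. Stack: []
LOAD_FAST u → push 0. Stack: [0]
LOAD_CONST → push 12. Stack: [0, 12]
BINARY_OP | → 0 | 12 = 12. Stack: [12]
LOAD_FAST z → push -2. Stack: [12, -2]
LOAD_CONST → push 12. Stack: [12, -2, 12]
BINARY_OP - → -2 - 12 = -14. Stack: [12, -14]
BINARY_OP + → 12 + -14 = -2. Stack: [-2]
STORE_FAST t → t=-2. Stack: []
LOAD_CONST → push 2. Stack: [2]
LOAD_FAST x → push 27. Stack: [2, 27]
BINARY_OP // → 2 // 27 = 0. Stack: [0]
LOAD_FAST_LOAD_FAST x,a → push 27,39. Stack: [0, 27, 39]
BINARY_OP - → 27 - 39 = -12. Stack: [0, -12]
BINARY_OP - → 0 - -12 = 12. Stack: [12]
STORE_FAST v → v=12. Stack: []
LOAD_FAST v → push 12. Stack: [12]
LOAD_CONST → push 11. Stack: [12, 11]
BINARY_OP - → 12 - 11 = 1. Stack: [1]
RETURN_VALUE → return 1.

1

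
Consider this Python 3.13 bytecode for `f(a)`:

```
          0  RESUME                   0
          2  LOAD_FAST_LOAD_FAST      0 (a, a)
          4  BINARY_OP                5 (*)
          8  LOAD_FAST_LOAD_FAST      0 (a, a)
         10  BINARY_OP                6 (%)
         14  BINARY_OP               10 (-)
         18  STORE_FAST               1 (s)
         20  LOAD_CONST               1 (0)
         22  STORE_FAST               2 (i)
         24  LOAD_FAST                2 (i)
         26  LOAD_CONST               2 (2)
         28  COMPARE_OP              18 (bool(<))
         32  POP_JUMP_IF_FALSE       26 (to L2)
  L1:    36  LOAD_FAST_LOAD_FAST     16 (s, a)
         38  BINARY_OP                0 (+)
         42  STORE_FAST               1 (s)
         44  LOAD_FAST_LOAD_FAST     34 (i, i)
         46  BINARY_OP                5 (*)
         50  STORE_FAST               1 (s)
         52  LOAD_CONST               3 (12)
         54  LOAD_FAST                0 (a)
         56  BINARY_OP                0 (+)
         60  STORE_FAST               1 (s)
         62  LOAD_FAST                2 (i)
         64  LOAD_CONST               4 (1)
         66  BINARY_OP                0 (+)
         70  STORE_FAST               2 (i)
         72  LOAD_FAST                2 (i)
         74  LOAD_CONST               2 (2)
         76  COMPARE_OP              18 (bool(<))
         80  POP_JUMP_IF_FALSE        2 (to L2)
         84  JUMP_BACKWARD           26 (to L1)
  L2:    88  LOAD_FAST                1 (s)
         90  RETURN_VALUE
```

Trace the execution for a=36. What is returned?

LOAD_FAST_LOAD_FAST a,a → push 36,36. Stack: [36, 36]
BINARY_OP * → 36 * 36 = 1296. Stack: [1296]
LOAD_FAST_LOAD_FAST a,a → push 36,36. Stack: [1296, 36, 36]
BINARY_OP % → 36 % 36 = 0. Stack: [1296, 0]
BINARY_OP - → 1296 - 0 = 1296. Stack: [1296]
STORE_FAST s → s=1296. Stack: []
LOAD_CONST → push 0. Stack: [0]
STORE_FAST i → i=0. Stack: []
LOAD_FAST i → push 0. Stack: [0]
LOAD_CONST → push 2. Stack: [0, 2]
COMPARE_OP bool(<) → 0 vs 2 = True. Stack: [True]
POP_JUMP_IF_FALSE → pop True; no jump. Stack: []
LOAD_FAST_LOAD_FAST s,a → push 1296,36. Stack: [1296, 36]
BINARY_OP + → 1296 + 36 = 1332. Stack: [1332]
STORE_FAST s → s=1332. Stack: []
LOAD_FAST_LOAD_FAST i,i → push 0,0. Stack: [0, 0]
BINARY_OP * → 0 * 0 = 0. Stack: [0]
STORE_FAST s → s=0. Stack: []
LOAD_CONST → push 12. Stack: [12]
LOAD_FAST a → push 36. Stack: [12, 36]
BINARY_OP + → 12 + 36 = 48. Stack: [48]
STORE_FAST s → s=48. Stack: []
LOAD_FAST i → push 0. Stack: [0]
LOAD_CONST → push 1. Stack: [0, 1]
BINARY_OP + → 0 + 1 = 1. Stack: [1]
STORE_FAST i → i=1. Stack: []
LOAD_FAST i → push 1. Stack: [1]
LOAD_CONST → push 2. Stack: [1, 2]
COMPARE_OP bool(<) → 1 vs 2 = True. Stack: [True]
POP_JUMP_IF_FALSE → pop True; no jump. Stack: []
LOAD_FAST_LOAD_FAST s,a → push 48,36. Stack: [48, 36]
BINARY_OP + → 48 + 36 = 84. Stack: [84]
STORE_FAST s → s=84. Stack: []
LOAD_FAST_LOAD_FAST i,i → push 1,1. Stack: [1, 1]
BINARY_OP * → 1 * 1 = 1. Stack: [1]
STORE_FAST s → s=1. Stack: []
LOAD_CONST → push 12. Stack: [12]
LOAD_FAST a → push 36. Stack: [12, 36]
BINARY_OP + → 12 + 36 = 48. Stack: [48]
STORE_FAST s → s=48. Stack: []
LOAD_FAST i → push 1. Stack: [1]
LOAD_CONST → push 1. Stack: [1, 1]
BINARY_OP + → 1 + 1 = 2. Stack: [2]
STORE_FAST i → i=2. Stack: []
LOAD_FAST i → push 2. Stack: [2]
LOAD_CONST → push 2. Stack: [2, 2]
COMPARE_OP bool(<) → 2 vs 2 = False. Stack: [False]
POP_JUMP_IF_FALSE → pop False; jump. Stack: []
LOAD_FAST s → push 48. Stack: [48]
RETURN_VALUE → return 48.

48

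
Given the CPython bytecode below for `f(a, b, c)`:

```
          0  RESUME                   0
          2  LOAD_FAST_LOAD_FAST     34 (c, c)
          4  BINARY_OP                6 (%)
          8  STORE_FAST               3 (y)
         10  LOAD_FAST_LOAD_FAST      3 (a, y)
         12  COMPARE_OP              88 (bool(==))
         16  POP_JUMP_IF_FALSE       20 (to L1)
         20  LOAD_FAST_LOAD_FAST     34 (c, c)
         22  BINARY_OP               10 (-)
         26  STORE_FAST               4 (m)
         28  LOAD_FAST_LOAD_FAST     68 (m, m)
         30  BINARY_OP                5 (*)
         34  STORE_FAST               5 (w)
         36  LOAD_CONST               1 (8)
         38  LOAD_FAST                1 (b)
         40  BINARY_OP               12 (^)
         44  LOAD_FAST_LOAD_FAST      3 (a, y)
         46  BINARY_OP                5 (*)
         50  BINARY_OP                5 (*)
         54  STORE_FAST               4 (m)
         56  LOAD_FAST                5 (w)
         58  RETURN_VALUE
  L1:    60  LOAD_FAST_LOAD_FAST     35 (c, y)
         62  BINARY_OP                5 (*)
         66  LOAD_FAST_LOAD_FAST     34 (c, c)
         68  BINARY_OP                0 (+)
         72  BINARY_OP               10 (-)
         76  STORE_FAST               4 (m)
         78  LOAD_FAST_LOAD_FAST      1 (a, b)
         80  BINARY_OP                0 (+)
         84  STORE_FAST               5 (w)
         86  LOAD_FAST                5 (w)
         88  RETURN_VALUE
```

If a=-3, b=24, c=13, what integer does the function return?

LOAD_FAST_LOAD_FAST c,c → push 13,13. Stack: [13, 13]
BINARY_OP % → 13 % 13 = 0. Stack: [0]
STORE_FAST y → y=0. Stack: []
LOAD_FAST_LOAD_FAST a,y → push -3,0. Stack: [-3, 0]
COMPARE_OP bool(==) → -3 vs 0 = False. Stack: [False]
POP_JUMP_IF_FALSE → pop False; jump. Stack: []
LOAD_FAST_LOAD_FAST c,y → push 13,0. Stack: [13, 0]
BINARY_OP * → 13 * 0 = 0. Stack: [0]
LOAD_FAST_LOAD_FAST c,c → push 13,13. Stack: [0, 13, 13]
BINARY_OP + → 13 + 13 = 26. Stack: [0, 26]
BINARY_OP - → 0 - 26 = -26. Stack: [-26]
STORE_FAST m → m=-26. Stack: []
LOAD_FAST_LOAD_FAST a,b → push -3,24. Stack: [-3, 24]
BINARY_OP + → -3 + 24 = 21. Stack: [21]
STORE_FAST w → w=21. Stack: []
LOAD_FAST w → push 21. Stack: [21]
RETURN_VALUE → return 21.

21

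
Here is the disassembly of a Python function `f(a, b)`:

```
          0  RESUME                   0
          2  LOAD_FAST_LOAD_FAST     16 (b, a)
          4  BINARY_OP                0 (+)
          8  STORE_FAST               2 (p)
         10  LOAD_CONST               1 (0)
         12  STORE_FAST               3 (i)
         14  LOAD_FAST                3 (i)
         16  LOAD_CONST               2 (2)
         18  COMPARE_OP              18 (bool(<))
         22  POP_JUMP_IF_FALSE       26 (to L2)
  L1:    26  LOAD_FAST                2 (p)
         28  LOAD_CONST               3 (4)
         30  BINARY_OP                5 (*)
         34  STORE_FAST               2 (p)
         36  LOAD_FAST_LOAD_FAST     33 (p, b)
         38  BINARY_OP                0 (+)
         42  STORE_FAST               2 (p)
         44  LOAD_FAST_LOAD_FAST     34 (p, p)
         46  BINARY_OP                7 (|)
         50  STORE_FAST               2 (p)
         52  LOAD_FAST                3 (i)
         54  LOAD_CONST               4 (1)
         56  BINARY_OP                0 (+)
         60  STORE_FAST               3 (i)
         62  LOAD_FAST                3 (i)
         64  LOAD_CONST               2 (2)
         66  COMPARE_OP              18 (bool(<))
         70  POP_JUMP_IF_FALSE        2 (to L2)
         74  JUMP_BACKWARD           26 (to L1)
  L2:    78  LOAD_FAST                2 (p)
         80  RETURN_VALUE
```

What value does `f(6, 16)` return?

432

LOAD_FAST_LOAD_FAST b,a → push 16,6. Stack: [16, 6]
BINARY_OP + → 16 + 6 = 22. Stack: [22]
STORE_FAST p → p=22. Stack: []
LOAD_CONST → push 0. Stack: [0]
STORE_FAST i → i=0. Stack: []
LOAD_FAST i → push 0. Stack: [0]
LOAD_CONST → push 2. Stack: [0, 2]
COMPARE_OP bool(<) → 0 vs 2 = True. Stack: [True]
POP_JUMP_IF_FALSE → pop True; no jump. Stack: []
LOAD_FAST p → push 22. Stack: [22]
LOAD_CONST → push 4. Stack: [22, 4]
BINARY_OP * → 22 * 4 = 88. Stack: [88]
STORE_FAST p → p=88. Stack: []
LOAD_FAST_LOAD_FAST p,b → push 88,16. Stack: [88, 16]
BINARY_OP + → 88 + 16 = 104. Stack: [104]
STORE_FAST p → p=104. Stack: []
LOAD_FAST_LOAD_FAST p,p → push 104,104. Stack: [104, 104]
BINARY_OP | → 104 | 104 = 104. Stack: [104]
STORE_FAST p → p=104. Stack: []
LOAD_FAST i → push 0. Stack: [0]
LOAD_CONST → push 1. Stack: [0, 1]
BINARY_OP + → 0 + 1 = 1. Stack: [1]
STORE_FAST i → i=1. Stack: []
LOAD_FAST i → push 1. Stack: [1]
LOAD_CONST → push 2. Stack: [1, 2]
COMPARE_OP bool(<) → 1 vs 2 = True. Stack: [True]
POP_JUMP_IF_FALSE → pop True; no jump. Stack: []
LOAD_FAST p → push 104. Stack: [104]
LOAD_CONST → push 4. Stack: [104, 4]
BINARY_OP * → 104 * 4 = 416. Stack: [416]
STORE_FAST p → p=416. Stack: []
LOAD_FAST_LOAD_FAST p,b → push 416,16. Stack: [416, 16]
BINARY_OP + → 416 + 16 = 432. Stack: [432]
STORE_FAST p → p=432. Stack: []
LOAD_FAST_LOAD_FAST p,p → push 432,432. Stack: [432, 432]
BINARY_OP | → 432 | 432 = 432. Stack: [432]
STORE_FAST p → p=432. Stack: []
LOAD_FAST i → push 1. Stack: [1]
LOAD_CONST → push 1. Stack: [1, 1]
BINARY_OP + → 1 + 1 = 2. Stack: [2]
STORE_FAST i → i=2. Stack: []
LOAD_FAST i → push 2. Stack: [2]
LOAD_CONST → push 2. Stack: [2, 2]
COMPARE_OP bool(<) → 2 vs 2 = False. Stack: [False]
POP_JUMP_IF_FALSE → pop False; jump. Stack: []
LOAD_FAST p → push 432. Stack: [432]
RETURN_VALUE → return 432.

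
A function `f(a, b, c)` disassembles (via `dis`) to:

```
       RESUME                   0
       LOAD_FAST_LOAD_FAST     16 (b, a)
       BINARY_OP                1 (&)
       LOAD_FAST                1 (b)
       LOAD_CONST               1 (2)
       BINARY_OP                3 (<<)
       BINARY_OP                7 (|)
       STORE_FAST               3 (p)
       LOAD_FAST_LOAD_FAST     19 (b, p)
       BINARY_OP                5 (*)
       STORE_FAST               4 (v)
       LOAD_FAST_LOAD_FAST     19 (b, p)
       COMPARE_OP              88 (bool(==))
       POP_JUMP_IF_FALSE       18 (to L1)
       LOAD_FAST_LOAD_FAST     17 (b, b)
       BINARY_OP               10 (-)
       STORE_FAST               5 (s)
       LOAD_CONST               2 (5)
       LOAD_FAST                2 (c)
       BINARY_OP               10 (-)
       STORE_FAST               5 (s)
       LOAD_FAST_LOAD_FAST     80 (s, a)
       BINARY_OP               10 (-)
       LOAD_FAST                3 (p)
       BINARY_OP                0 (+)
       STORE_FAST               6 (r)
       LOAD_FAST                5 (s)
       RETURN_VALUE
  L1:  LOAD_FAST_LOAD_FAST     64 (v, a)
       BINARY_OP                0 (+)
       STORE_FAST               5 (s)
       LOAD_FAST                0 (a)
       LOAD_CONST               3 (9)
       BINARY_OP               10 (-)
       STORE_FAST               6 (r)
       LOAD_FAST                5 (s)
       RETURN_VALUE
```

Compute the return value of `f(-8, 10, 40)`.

392

LOAD_FAST_LOAD_FAST b,a → push 10,-8. Stack: [10, -8]
BINARY_OP & → 10 & -8 = 8. Stack: [8]
LOAD_FAST b → push 10. Stack: [8, 10]
LOAD_CONST → push 2. Stack: [8, 10, 2]
BINARY_OP << → 10 << 2 = 40. Stack: [8, 40]
BINARY_OP | → 8 | 40 = 40. Stack: [40]
STORE_FAST p → p=40. Stack: []
LOAD_FAST_LOAD_FAST b,p → push 10,40. Stack: [10, 40]
BINARY_OP * → 10 * 40 = 400. Stack: [400]
STORE_FAST v → v=400. Stack: []
LOAD_FAST_LOAD_FAST b,p → push 10,40. Stack: [10, 40]
COMPARE_OP bool(==) → 10 vs 40 = False. Stack: [False]
POP_JUMP_IF_FALSE → pop False; jump. Stack: []
LOAD_FAST_LOAD_FAST v,a → push 400,-8. Stack: [400, -8]
BINARY_OP + → 400 + -8 = 392. Stack: [392]
STORE_FAST s → s=392. Stack: []
LOAD_FAST a → push -8. Stack: [-8]
LOAD_CONST → push 9. Stack: [-8, 9]
BINARY_OP - → -8 - 9 = -17. Stack: [-17]
STORE_FAST r → r=-17. Stack: []
LOAD_FAST s → push 392. Stack: [392]
RETURN_VALUE → return 392.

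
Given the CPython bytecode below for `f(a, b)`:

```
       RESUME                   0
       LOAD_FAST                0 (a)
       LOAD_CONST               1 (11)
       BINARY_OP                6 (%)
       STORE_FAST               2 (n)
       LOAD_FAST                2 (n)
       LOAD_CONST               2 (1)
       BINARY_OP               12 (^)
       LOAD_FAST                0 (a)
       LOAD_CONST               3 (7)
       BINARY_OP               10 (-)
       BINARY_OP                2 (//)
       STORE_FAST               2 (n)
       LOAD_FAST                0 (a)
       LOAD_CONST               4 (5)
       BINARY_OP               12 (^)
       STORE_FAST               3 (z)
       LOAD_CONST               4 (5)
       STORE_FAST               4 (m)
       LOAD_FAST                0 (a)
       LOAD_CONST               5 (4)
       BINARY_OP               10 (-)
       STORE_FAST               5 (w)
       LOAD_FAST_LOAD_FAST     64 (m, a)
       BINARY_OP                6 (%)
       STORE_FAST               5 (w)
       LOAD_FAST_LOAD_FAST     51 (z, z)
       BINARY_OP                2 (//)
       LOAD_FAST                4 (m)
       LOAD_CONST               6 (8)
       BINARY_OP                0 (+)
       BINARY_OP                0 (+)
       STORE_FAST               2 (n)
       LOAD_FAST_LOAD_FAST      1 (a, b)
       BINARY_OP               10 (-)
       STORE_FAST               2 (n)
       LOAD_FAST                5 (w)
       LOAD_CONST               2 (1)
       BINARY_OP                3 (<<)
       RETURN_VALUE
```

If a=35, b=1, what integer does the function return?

10

LOAD_FAST a → push 35. Stack: [35]
LOAD_CONST → push 11. Stack: [35, 11]
BINARY_OP % → 35 % 11 = 2. Stack: [2]
STORE_FAST n → n=2. Stack: []
LOAD_FAST n → push 2. Stack: [2]
LOAD_CONST → push 1. Stack: [2, 1]
BINARY_OP ^ → 2 ^ 1 = 3. Stack: [3]
LOAD_FAST a → push 35. Stack: [3, 35]
LOAD_CONST → push 7. Stack: [3, 35, 7]
BINARY_OP - → 35 - 7 = 28. Stack: [3, 28]
BINARY_OP // → 3 // 28 = 0. Stack: [0]
STORE_FAST n → n=0. Stack: []
LOAD_FAST a → push 35. Stack: [35]
LOAD_CONST → push 5. Stack: [35, 5]
BINARY_OP ^ → 35 ^ 5 = 38. Stack: [38]
STORE_FAST z → z=38. Stack: []
LOAD_CONST → push 5. Stack: [5]
STORE_FAST m → m=5. Stack: []
LOAD_FAST a → push 35. Stack: [35]
LOAD_CONST → push 4. Stack: [35, 4]
BINARY_OP - → 35 - 4 = 31. Stack: [31]
STORE_FAST w → w=31. Stack: []
LOAD_FAST_LOAD_FAST m,a → push 5,35. Stack: [5, 35]
BINARY_OP % → 5 % 35 = 5. Stack: [5]
STORE_FAST w → w=5. Stack: []
LOAD_FAST_LOAD_FAST z,z → push 38,38. Stack: [38, 38]
BINARY_OP // → 38 // 38 = 1. Stack: [1]
LOAD_FAST m → push 5. Stack: [1, 5]
LOAD_CONST → push 8. Stack: [1, 5, 8]
BINARY_OP + → 5 + 8 = 13. Stack: [1, 13]
BINARY_OP + → 1 + 13 = 14. Stack: [14]
STORE_FAST n → n=14. Stack: []
LOAD_FAST_LOAD_FAST a,b → push 35,1. Stack: [35, 1]
BINARY_OP - → 35 - 1 = 34. Stack: [34]
STORE_FAST n → n=34. Stack: []
LOAD_FAST w → push 5. Stack: [5]
LOAD_CONST → push 1. Stack: [5, 1]
BINARY_OP << → 5 << 1 = 10. Stack: [10]
RETURN_VALUE → return 10.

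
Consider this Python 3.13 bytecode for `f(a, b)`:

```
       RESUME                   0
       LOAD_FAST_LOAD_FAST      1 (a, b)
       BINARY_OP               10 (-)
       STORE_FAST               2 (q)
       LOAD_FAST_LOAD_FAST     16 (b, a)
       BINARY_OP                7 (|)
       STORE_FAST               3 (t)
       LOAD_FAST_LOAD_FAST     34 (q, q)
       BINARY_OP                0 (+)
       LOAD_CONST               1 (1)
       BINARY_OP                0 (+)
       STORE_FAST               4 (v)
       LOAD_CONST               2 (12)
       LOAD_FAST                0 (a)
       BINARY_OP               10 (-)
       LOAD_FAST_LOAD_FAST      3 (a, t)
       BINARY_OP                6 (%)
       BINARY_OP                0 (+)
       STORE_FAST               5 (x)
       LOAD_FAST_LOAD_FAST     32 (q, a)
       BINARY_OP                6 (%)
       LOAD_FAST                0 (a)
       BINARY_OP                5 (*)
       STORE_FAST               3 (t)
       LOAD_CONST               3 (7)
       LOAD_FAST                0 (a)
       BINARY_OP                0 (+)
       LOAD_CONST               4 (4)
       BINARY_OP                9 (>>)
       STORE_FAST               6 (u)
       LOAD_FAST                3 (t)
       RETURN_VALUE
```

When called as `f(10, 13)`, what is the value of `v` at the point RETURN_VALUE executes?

-5

LOAD_FAST_LOAD_FAST a,b → push 10,13. Stack: [10, 13]
BINARY_OP - → 10 - 13 = -3. Stack: [-3]
STORE_FAST q → q=-3. Stack: []
LOAD_FAST_LOAD_FAST b,a → push 13,10. Stack: [13, 10]
BINARY_OP | → 13 | 10 = 15. Stack: [15]
STORE_FAST t → t=15. Stack: []
LOAD_FAST_LOAD_FAST q,q → push -3,-3. Stack: [-3, -3]
BINARY_OP + → -3 + -3 = -6. Stack: [-6]
LOAD_CONST → push 1. Stack: [-6, 1]
BINARY_OP + → -6 + 1 = -5. Stack: [-5]
STORE_FAST v → v=-5. Stack: []
LOAD_CONST → push 12. Stack: [12]
LOAD_FAST a → push 10. Stack: [12, 10]
BINARY_OP - → 12 - 10 = 2. Stack: [2]
LOAD_FAST_LOAD_FAST a,t → push 10,15. Stack: [2, 10, 15]
BINARY_OP % → 10 % 15 = 10. Stack: [2, 10]
BINARY_OP + → 2 + 10 = 12. Stack: [12]
STORE_FAST x → x=12. Stack: []
LOAD_FAST_LOAD_FAST q,a → push -3,10. Stack: [-3, 10]
BINARY_OP % → -3 % 10 = 7. Stack: [7]
LOAD_FAST a → push 10. Stack: [7, 10]
BINARY_OP * → 7 * 10 = 70. Stack: [70]
STORE_FAST t → t=70. Stack: []
LOAD_CONST → push 7. Stack: [7]
LOAD_FAST a → push 10. Stack: [7, 10]
BINARY_OP + → 7 + 10 = 17. Stack: [17]
LOAD_CONST → push 4. Stack: [17, 4]
BINARY_OP >> → 17 >> 4 = 1. Stack: [1]
STORE_FAST u → u=1. Stack: []
LOAD_FAST t → push 70. Stack: [70]
RETURN_VALUE → return 70.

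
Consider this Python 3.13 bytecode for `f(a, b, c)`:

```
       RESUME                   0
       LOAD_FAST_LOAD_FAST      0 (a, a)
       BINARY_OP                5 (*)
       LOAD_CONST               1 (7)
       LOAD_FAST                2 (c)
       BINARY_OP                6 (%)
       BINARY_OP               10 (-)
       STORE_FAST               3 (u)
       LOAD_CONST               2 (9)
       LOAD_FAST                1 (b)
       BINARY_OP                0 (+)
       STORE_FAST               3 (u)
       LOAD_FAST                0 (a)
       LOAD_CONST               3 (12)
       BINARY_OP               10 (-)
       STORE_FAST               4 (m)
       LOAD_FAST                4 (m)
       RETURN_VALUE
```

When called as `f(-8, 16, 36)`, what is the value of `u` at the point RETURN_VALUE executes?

25

LOAD_FAST_LOAD_FAST a,a → push -8,-8. Stack: [-8, -8]
BINARY_OP * → -8 * -8 = 64. Stack: [64]
LOAD_CONST → push 7. Stack: [64, 7]
LOAD_FAST c → push 36. Stack: [64, 7, 36]
BINARY_OP % → 7 % 36 = 7. Stack: [64, 7]
BINARY_OP - → 64 - 7 = 57. Stack: [57]
STORE_FAST u → u=57. Stack: []
LOAD_CONST → push 9. Stack: [9]
LOAD_FAST b → push 16. Stack: [9, 16]
BINARY_OP + → 9 + 16 = 25. Stack: [25]
STORE_FAST u → u=25. Stack: []
LOAD_FAST a → push -8. Stack: [-8]
LOAD_CONST → push 12. Stack: [-8, 12]
BINARY_OP - → -8 - 12 = -20. Stack: [-20]
STORE_FAST m → m=-20. Stack: []
LOAD_FAST m → push -20. Stack: [-20]
RETURN_VALUE → return -20.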